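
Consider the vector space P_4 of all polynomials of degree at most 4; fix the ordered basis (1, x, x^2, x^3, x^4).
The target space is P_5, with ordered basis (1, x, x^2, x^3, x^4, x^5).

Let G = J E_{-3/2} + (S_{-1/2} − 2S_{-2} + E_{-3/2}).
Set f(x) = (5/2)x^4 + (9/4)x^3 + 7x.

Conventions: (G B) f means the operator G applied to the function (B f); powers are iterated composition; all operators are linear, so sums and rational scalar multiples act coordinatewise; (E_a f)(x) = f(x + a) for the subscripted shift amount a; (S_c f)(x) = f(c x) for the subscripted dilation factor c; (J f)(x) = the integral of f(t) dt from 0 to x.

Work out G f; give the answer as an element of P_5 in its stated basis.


the result is g(x) = (1/2)x^5 - (2577/32)x^4 + (987/32)x^3 + (571/32)x^2 + (15/2)x - 87/16

E_{-3/2} f = (5/2)x^4 - (51/4)x^3 + (189/8)x^2 - (185/16)x - 87/16
J E_{-3/2} f = (1/2)x^5 - (51/16)x^4 + (63/8)x^3 - (185/32)x^2 - (87/16)x
S_{-1/2} f = (5/32)x^4 - (9/32)x^3 - (7/2)x
S_{-2} f = 40x^4 - 18x^3 - 14x
(-2S_{-2}) f = -80x^4 + 36x^3 + 28x
E_{-3/2} f = (5/2)x^4 - (51/4)x^3 + (189/8)x^2 - (185/16)x - 87/16
(S_{-1/2} − 2S_{-2} + E_{-3/2}) f = -(2475/32)x^4 + (735/32)x^3 + (189/8)x^2 + (207/16)x - 87/16
(J E_{-3/2} + (S_{-1/2} − 2S_{-2} + E_{-3/2})) f = (1/2)x^5 - (2577/32)x^4 + (987/32)x^3 + (571/32)x^2 + (15/2)x - 87/16


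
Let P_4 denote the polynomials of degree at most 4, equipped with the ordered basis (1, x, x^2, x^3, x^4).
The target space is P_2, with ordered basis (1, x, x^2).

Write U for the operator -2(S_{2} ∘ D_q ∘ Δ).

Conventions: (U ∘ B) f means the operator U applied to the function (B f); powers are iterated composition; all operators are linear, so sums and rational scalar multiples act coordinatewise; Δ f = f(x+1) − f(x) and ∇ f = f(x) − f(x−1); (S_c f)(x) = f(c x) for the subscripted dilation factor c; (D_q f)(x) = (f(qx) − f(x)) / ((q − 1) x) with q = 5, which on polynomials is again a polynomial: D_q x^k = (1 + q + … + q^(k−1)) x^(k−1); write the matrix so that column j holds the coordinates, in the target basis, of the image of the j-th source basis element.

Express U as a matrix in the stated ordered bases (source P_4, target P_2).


image of 1: 0
image of x: 0
image of x^2: -4
image of x^3: -72x - 6
image of x^4: -992x^2 - 144x - 8
each image's coordinates form column j of the matrix

the matrix is [[0, 0, -4, -6, -8]; [0, 0, 0, -72, -144]; [0, 0, 0, 0, -992]] (rows listed top to bottom)


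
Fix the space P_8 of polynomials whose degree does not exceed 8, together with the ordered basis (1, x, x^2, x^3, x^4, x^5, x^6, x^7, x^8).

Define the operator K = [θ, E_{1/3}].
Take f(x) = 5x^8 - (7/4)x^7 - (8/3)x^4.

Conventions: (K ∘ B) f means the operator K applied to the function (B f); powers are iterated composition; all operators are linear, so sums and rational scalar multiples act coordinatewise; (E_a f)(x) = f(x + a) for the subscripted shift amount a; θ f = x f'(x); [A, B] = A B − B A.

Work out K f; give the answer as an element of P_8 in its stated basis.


E_{1/3} f = 5x^8 + (139/12)x^7 + (413/36)x^6 + (679/108)x^5 - (199/324)x^4 - (3071/972)x^3 - (5065/2916)x^2 - (3443/8748)x - 865/26244
θ E_{1/3} f = 40x^8 + (973/12)x^7 + (413/6)x^6 + (3395/108)x^5 - (199/81)x^4 - (3071/324)x^3 - (5065/1458)x^2 - (3443/8748)x
θ f = 40x^8 - (49/4)x^7 - (32/3)x^4
E_{1/3} θ f = 40x^8 + (1133/12)x^7 + (3451/36)x^6 + (5873/108)x^5 + (2599/324)x^4 - (10009/972)x^3 - (19343/2916)x^2 - (13573/8748)x - 3443/26244
[θ, E_{1/3}] f = -(40/3)x^7 - (973/36)x^6 - (413/18)x^5 - (3395/324)x^4 + (199/243)x^3 + (3071/972)x^2 + (5065/4374)x + 3443/26244

the image equals g(x) = -(40/3)x^7 - (973/36)x^6 - (413/18)x^5 - (3395/324)x^4 + (199/243)x^3 + (3071/972)x^2 + (5065/4374)x + 3443/26244


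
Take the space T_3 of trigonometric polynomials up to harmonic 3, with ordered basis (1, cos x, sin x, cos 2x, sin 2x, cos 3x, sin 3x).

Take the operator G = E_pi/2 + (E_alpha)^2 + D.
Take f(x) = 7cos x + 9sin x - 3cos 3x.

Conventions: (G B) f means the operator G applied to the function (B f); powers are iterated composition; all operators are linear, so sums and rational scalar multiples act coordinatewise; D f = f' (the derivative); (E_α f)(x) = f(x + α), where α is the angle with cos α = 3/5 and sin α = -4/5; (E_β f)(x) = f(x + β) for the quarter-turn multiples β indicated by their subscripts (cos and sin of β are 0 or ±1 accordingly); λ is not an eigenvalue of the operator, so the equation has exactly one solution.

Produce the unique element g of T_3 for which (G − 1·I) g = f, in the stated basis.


the result is g(x) = -(229/34)cos x - (53/34)sin x + (2904/27857)cos 3x - (62319/55714)sin 3x

write g with unknown coordinates in the stated basis and equate coefficients in (G − 1·I) g = f
solving from the highest basis element down gives g = -(229/34)cos x - (53/34)sin x + (2904/27857)cos 3x - (62319/55714)sin 3x
check: G g = (9/34)cos x + (253/34)sin x - (80667/27857)cos 3x - (62319/55714)sin 3x
so G g − 1·g = 7cos x + 9sin x - 3cos 3x = f ✓


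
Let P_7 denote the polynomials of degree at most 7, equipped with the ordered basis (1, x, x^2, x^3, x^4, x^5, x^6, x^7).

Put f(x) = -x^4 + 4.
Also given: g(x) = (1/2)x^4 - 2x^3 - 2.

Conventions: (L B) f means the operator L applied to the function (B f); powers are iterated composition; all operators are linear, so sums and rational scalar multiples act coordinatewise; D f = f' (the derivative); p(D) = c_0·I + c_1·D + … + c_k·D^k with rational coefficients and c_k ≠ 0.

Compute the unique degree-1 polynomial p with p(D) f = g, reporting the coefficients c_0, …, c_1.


D^0 f = -x^4 + 4
D^1 f = -4x^3
matching coefficients of g against c_0 f + c_1 Df + … from the top degree down determines the c_i
solution: c_0 = -1/2, c_1 = 1/2

p(D) = -(1/2)·I + (1/2)·D, i.e. c_0 = -1/2, c_1 = 1/2


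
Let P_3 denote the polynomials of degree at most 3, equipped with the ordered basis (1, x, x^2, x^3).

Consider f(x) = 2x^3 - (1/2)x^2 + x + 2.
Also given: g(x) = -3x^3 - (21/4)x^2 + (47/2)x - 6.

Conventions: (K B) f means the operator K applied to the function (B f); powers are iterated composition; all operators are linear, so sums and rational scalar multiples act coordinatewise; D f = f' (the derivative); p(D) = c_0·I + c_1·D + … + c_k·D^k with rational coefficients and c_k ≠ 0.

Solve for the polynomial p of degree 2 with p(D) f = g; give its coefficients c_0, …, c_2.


p(D) = -(3/2)·I − D + 2·D^2, i.e. c_0 = -3/2, c_1 = -1, c_2 = 2

D^0 f = 2x^3 - (1/2)x^2 + x + 2
D^1 f = 6x^2 - x + 1
D^2 f = 12x - 1
matching coefficients of g against c_0 f + c_1 Df + … from the top degree down determines the c_i
solution: c_0 = -3/2, c_1 = -1, c_2 = 2


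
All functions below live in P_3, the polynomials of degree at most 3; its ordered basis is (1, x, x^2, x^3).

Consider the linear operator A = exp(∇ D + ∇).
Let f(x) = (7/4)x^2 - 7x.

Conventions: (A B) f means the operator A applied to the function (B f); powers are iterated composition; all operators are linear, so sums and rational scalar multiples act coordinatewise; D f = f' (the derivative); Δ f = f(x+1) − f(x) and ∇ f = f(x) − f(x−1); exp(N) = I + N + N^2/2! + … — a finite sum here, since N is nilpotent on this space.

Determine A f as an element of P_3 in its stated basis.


g(x) = (7/4)x^2 - (7/2)x - 7/2

order-1 term: (7/2)x - 21/4
order-2 term: 7/4
the series for exp(∇ D + ∇) f terminates at order 2
exp(∇ D + ∇) f = (7/4)x^2 - (7/2)x - 7/2


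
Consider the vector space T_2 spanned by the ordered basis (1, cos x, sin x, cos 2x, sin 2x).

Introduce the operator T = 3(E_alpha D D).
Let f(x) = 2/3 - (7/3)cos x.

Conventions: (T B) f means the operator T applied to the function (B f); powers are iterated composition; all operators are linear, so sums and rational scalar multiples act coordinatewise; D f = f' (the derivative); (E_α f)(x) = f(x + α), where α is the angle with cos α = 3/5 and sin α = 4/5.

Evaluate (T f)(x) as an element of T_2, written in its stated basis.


D f = (7/3)sin x
D D f = (7/3)cos x
E_alpha D D f = (7/5)cos x - (28/15)sin x
(3(E_alpha D D)) f = (21/5)cos x - (28/5)sin x

g(x) = (21/5)cos x - (28/5)sin x


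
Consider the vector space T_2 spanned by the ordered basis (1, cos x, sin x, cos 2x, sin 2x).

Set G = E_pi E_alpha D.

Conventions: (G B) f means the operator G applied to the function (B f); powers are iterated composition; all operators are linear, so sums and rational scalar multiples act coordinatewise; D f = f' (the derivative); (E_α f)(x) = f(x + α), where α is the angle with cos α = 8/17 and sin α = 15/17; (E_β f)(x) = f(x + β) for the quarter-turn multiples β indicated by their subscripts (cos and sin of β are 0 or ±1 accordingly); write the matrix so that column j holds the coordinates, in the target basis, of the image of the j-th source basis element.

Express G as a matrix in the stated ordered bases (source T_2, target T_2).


the matrix is [[0, 0, 0, 0, 0]; [0, 15/17, -8/17, 0, 0]; [0, 8/17, 15/17, 0, 0]; [0, 0, 0, -480/289, -322/289]; [0, 0, 0, 322/289, -480/289]] (rows listed top to bottom)

image of 1: 0
image of cos x: (15/17)cos x + (8/17)sin x
image of sin x: -(8/17)cos x + (15/17)sin x
image of cos 2x: -(480/289)cos 2x + (322/289)sin 2x
image of sin 2x: -(322/289)cos 2x - (480/289)sin 2x
each image's coordinates form column j of the matrix


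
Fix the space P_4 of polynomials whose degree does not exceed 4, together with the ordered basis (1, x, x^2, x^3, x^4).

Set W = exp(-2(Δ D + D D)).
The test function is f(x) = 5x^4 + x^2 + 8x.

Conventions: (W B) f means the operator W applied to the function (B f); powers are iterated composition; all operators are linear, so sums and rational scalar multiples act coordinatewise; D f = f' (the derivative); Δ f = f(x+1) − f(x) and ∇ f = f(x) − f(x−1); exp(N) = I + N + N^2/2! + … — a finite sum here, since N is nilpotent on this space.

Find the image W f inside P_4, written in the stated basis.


the image equals g(x) = 5x^4 - 239x^2 - 112x + 912

order-1 term: -240x^2 - 120x - 48
order-2 term: 960
the series for exp(-2(Δ D + D D)) f terminates at order 2
exp(-2(Δ D + D D)) f = 5x^4 - 239x^2 - 112x + 912


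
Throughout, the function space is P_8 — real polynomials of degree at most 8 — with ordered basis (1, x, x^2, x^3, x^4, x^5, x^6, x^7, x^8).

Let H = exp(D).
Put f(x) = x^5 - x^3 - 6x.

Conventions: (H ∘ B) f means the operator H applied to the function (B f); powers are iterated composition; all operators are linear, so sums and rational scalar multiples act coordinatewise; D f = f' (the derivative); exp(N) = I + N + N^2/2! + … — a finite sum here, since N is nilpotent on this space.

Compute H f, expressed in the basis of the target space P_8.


order-1 term: 5x^4 - 3x^2 - 6
order-2 term: 10x^3 - 3x
order-3 term: 10x^2 - 1
order-4 term: 5x
order-5 term: 1
the series for exp(D) f terminates at order 5
exp(D) f = x^5 + 5x^4 + 9x^3 + 7x^2 - 4x - 6

the result is g(x) = x^5 + 5x^4 + 9x^3 + 7x^2 - 4x - 6


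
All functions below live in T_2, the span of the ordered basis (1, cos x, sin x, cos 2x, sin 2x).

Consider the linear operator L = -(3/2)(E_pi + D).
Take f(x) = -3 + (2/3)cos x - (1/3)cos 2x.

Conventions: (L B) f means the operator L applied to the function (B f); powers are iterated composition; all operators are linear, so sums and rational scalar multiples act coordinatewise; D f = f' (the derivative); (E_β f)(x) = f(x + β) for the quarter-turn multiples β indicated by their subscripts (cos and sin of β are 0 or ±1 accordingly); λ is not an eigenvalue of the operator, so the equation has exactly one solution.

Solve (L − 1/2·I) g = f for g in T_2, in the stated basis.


g(x) = 3/2 + (8/39)cos x - (4/13)sin x + (2/39)cos 2x + (1/13)sin 2x

write g with unknown coordinates in the stated basis and equate coefficients in (L − 1/2·I) g = f
solving from the highest basis element down gives g = 3/2 + (8/39)cos x - (4/13)sin x + (2/39)cos 2x + (1/13)sin 2x
check: L g = -9/4 + (10/13)cos x - (2/13)sin x - (4/13)cos 2x + (1/26)sin 2x
so L g − 1/2·g = -3 + (2/3)cos x - (1/3)cos 2x = f ✓


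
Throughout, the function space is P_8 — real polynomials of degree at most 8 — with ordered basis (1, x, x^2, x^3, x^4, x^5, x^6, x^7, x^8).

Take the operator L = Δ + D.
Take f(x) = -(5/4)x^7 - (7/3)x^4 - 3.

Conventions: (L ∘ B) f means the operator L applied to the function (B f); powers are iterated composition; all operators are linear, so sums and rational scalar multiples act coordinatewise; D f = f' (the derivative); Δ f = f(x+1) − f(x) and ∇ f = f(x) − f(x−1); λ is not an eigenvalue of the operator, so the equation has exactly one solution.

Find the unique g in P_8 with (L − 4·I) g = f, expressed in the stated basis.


write g with unknown coordinates in the stated basis and equate coefficients in (L − 4·I) g = f
solving from the highest basis element down gives g = (5/16)x^7 + (35/32)x^6 + (315/64)x^5 + (3787/192)x^4 + (23023/384)x^3 + (35217/256)x^2 + (323477/1536)x + 248743/1536
check: L g = (35/8)x^6 + (315/16)x^5 + (1225/16)x^4 + (23023/96)x^3 + (35217/64)x^2 + (323477/384)x + 247591/384
so L g − 4·g = -(5/4)x^7 - (7/3)x^4 - 3 = f ✓

the image equals g(x) = (5/16)x^7 + (35/32)x^6 + (315/64)x^5 + (3787/192)x^4 + (23023/384)x^3 + (35217/256)x^2 + (323477/1536)x + 248743/1536


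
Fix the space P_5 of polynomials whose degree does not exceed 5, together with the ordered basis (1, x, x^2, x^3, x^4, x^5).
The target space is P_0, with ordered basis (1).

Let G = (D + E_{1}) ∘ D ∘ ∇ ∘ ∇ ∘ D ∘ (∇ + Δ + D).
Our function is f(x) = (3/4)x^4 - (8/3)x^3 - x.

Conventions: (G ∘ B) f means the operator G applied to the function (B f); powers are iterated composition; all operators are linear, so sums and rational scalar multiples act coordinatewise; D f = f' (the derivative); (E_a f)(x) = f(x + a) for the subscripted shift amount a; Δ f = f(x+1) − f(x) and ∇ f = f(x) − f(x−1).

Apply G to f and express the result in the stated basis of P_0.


∇ f = 3x^3 - (25/2)x^2 + 11x - 53/12
Δ f = 3x^3 - (7/2)x^2 - 5x - 35/12
D f = 3x^3 - 8x^2 - 1
(∇ + Δ + D) f = 9x^3 - 24x^2 + 6x - 25/3
D (∇ + Δ + D) f = 27x^2 - 48x + 6
∇ D (∇ + Δ + D) f = 54x - 75
∇ ∇ D (∇ + Δ + D) f = 54
D (∇ ∘ ∇) D (∇ + Δ + D) f = 0
D D (∇ ∘ ∇) D (∇ + Δ + D) f = 0
E_{1} D (∇ ∘ ∇) D (∇ + Δ + D) f = 0
(D + E_{1}) D (∇ ∘ ∇) D (∇ + Δ + D) f = 0

the image equals g(x) = 0


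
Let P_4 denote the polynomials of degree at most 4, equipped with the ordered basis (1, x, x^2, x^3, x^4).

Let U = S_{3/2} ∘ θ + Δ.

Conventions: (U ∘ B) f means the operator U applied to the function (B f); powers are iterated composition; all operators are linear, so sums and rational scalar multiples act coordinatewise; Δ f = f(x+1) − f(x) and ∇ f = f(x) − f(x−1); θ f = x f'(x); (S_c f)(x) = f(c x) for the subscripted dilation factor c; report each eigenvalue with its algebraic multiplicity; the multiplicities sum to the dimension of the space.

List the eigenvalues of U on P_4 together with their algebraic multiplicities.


image of 1: 0
image of x: (3/2)x + 1
image of x^2: (9/2)x^2 + 2x + 1
image of x^3: (81/8)x^3 + 3x^2 + 3x + 1
image of x^4: (81/4)x^4 + 4x^3 + 6x^2 + 4x + 1
the matrix is upper triangular; its diagonal is (0, 3/2, 9/2, 81/8, 81/4)
for a triangular matrix the eigenvalues are the diagonal entries, with algebraic multiplicity their repetition count

λ = 0 (multiplicity 1), λ = 3/2 (multiplicity 1), λ = 9/2 (multiplicity 1), λ = 81/8 (multiplicity 1), λ = 81/4 (multiplicity 1)


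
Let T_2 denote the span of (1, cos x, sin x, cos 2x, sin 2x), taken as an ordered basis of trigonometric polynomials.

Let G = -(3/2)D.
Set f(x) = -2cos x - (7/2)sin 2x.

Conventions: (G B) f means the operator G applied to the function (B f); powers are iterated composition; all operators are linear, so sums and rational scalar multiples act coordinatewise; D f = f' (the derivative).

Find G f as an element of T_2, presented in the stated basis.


D f = 2sin x - 7cos 2x
(-(3/2)D) f = -3sin x + (21/2)cos 2x

the result is g(x) = -3sin x + (21/2)cos 2x


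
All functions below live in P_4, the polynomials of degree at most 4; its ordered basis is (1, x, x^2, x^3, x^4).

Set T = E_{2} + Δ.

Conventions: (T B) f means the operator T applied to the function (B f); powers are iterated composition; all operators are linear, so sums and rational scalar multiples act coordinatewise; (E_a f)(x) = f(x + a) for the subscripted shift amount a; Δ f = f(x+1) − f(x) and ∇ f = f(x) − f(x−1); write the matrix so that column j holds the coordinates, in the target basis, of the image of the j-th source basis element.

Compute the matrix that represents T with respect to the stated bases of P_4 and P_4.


the matrix is [[1, 3, 5, 9, 17]; [0, 1, 6, 15, 36]; [0, 0, 1, 9, 30]; [0, 0, 0, 1, 12]; [0, 0, 0, 0, 1]] (rows listed top to bottom)

image of 1: 1
image of x: x + 3
image of x^2: x^2 + 6x + 5
image of x^3: x^3 + 9x^2 + 15x + 9
image of x^4: x^4 + 12x^3 + 30x^2 + 36x + 17
each image's coordinates form column j of the matrix


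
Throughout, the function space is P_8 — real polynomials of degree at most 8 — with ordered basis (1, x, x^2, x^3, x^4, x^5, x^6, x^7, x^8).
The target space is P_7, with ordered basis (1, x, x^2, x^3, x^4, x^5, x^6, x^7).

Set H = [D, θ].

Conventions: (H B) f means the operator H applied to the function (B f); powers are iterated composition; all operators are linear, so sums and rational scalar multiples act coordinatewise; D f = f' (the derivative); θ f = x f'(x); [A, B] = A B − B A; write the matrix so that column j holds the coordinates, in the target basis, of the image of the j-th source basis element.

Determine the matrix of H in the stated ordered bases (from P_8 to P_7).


image of 1: 0
image of x: 1
image of x^2: 2x
image of x^3: 3x^2
image of x^4: 4x^3
image of x^5: 5x^4
image of x^6: 6x^5
image of x^7: 7x^6
image of x^8: 8x^7
each image's coordinates form column j of the matrix

the matrix is [[0, 1, 0, 0, 0, 0, 0, 0, 0]; [0, 0, 2, 0, 0, 0, 0, 0, 0]; [0, 0, 0, 3, 0, 0, 0, 0, 0]; [0, 0, 0, 0, 4, 0, 0, 0, 0]; [0, 0, 0, 0, 0, 5, 0, 0, 0]; [0, 0, 0, 0, 0, 0, 6, 0, 0]; [0, 0, 0, 0, 0, 0, 0, 7, 0]; [0, 0, 0, 0, 0, 0, 0, 0, 8]] (rows listed top to bottom)


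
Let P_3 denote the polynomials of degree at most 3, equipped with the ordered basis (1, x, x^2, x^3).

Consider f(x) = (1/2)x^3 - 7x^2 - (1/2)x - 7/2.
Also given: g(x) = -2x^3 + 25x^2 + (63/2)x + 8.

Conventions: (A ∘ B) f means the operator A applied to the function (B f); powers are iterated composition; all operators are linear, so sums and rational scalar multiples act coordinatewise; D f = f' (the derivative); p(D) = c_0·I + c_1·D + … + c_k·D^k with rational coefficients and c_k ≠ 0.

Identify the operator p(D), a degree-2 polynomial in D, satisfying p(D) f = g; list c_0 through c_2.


p(D) = -4·I − 2·D + (1/2)·D^2, i.e. c_0 = -4, c_1 = -2, c_2 = 1/2

D^0 f = (1/2)x^3 - 7x^2 - (1/2)x - 7/2
D^1 f = (3/2)x^2 - 14x - 1/2
D^2 f = 3x - 14
matching coefficients of g against c_0 f + c_1 Df + … from the top degree down determines the c_i
solution: c_0 = -4, c_1 = -2, c_2 = 1/2


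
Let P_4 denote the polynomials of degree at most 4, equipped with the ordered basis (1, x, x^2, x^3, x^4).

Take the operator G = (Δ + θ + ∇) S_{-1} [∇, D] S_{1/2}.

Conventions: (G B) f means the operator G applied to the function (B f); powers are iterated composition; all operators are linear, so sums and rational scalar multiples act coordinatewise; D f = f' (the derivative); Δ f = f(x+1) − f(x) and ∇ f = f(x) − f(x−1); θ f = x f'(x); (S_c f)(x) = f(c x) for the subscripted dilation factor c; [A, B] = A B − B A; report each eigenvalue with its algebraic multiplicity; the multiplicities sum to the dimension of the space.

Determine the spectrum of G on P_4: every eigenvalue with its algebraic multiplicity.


λ = 0 (multiplicity 5)

image of 1: 0
image of x: 0
image of x^2: 0
image of x^3: 0
image of x^4: 0
the matrix is upper triangular; its diagonal is (0, 0, 0, 0, 0)
for a triangular matrix the eigenvalues are the diagonal entries, with algebraic multiplicity their repetition count


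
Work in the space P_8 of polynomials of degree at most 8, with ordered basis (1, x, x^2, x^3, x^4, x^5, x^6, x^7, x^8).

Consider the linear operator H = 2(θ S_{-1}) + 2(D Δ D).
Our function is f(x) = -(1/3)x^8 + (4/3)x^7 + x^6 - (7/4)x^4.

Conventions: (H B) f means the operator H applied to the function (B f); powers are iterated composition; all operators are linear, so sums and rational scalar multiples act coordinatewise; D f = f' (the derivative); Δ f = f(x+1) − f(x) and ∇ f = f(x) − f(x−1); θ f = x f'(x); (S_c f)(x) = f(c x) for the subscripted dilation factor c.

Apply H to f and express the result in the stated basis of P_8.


the image equals g(x) = -(16/3)x^8 - (56/3)x^7 + 12x^6 - 224x^5 - 14x^4 + (1840/3)x^3 + 920x^2 + 492x + 278/3

S_{-1} f = -(1/3)x^8 - (4/3)x^7 + x^6 - (7/4)x^4
θ S_{-1} f = -(8/3)x^8 - (28/3)x^7 + 6x^6 - 7x^4
(2(θ S_{-1})) f = -(16/3)x^8 - (56/3)x^7 + 12x^6 - 14x^4
D f = -(8/3)x^7 + (28/3)x^6 + 6x^5 - 7x^3
Δ D f = -(56/3)x^6 + (230/3)x^4 + (460/3)x^3 + 123x^2 + (139/3)x + 17/3
D Δ D f = -112x^5 + (920/3)x^3 + 460x^2 + 246x + 139/3
(2(D Δ D)) f = -224x^5 + (1840/3)x^3 + 920x^2 + 492x + 278/3
(2(θ S_{-1}) + 2(D Δ D)) f = -(16/3)x^8 - (56/3)x^7 + 12x^6 - 224x^5 - 14x^4 + (1840/3)x^3 + 920x^2 + 492x + 278/3


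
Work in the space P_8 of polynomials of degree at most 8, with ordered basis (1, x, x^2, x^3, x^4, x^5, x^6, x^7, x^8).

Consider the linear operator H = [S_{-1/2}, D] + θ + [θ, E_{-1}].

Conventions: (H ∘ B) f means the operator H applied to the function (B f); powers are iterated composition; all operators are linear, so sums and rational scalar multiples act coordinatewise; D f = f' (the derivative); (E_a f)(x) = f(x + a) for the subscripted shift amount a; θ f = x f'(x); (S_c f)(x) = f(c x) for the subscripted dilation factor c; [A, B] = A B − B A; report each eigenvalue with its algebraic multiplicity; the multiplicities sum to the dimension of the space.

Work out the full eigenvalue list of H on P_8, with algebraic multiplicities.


image of 1: 0
image of x: x + 5/2
image of x^2: 2x^2 + (1/2)x - 2
image of x^3: 3x^3 + (33/8)x^2 - 6x + 3
image of x^4: 4x^4 + (13/4)x^3 - 12x^2 + 12x - 4
image of x^5: 5x^5 + (175/32)x^4 - 20x^3 + 30x^2 - 20x + 5
image of x^6: 6x^6 + (183/32)x^5 - 30x^4 + 60x^3 - 60x^2 + 30x - 6
image of x^7: 7x^7 + (917/128)x^6 - 42x^5 + 105x^4 - 140x^3 + 105x^2 - 42x + 7
image of x^8: 8x^8 + (253/32)x^7 - 56x^6 + 168x^5 - 280x^4 + 280x^3 - 168x^2 + 56x - 8
the matrix is upper triangular; its diagonal is (0, 1, 2, 3, 4, 5, 6, 7, 8)
for a triangular matrix the eigenvalues are the diagonal entries, with algebraic multiplicity their repetition count

λ = 0 (multiplicity 1), λ = 1 (multiplicity 1), λ = 2 (multiplicity 1), λ = 3 (multiplicity 1), λ = 4 (multiplicity 1), λ = 5 (multiplicity 1), λ = 6 (multiplicity 1), λ = 7 (multiplicity 1), λ = 8 (multiplicity 1)


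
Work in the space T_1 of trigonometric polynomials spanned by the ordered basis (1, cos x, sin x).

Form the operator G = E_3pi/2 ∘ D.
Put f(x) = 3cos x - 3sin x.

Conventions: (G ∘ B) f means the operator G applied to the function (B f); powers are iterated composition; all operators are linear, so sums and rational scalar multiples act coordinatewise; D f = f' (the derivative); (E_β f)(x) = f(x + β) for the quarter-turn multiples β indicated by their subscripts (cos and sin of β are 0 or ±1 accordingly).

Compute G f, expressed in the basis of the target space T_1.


g(x) = 3cos x - 3sin x

D f = -3cos x - 3sin x
E_3pi/2 D f = 3cos x - 3sin x


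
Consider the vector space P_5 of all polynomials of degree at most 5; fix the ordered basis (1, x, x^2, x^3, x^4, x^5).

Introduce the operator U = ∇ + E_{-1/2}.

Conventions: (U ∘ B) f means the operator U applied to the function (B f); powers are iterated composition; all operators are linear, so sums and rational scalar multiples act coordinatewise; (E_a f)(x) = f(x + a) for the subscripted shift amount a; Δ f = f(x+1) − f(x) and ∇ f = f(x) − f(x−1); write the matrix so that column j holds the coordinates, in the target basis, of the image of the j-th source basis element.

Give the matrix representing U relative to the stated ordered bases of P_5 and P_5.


the matrix is [[1, 1/2, -3/4, 7/8, -15/16, 31/32]; [0, 1, 1, -9/4, 7/2, -75/16]; [0, 0, 1, 3/2, -9/2, 35/4]; [0, 0, 0, 1, 2, -15/2]; [0, 0, 0, 0, 1, 5/2]; [0, 0, 0, 0, 0, 1]] (rows listed top to bottom)

image of 1: 1
image of x: x + 1/2
image of x^2: x^2 + x - 3/4
image of x^3: x^3 + (3/2)x^2 - (9/4)x + 7/8
image of x^4: x^4 + 2x^3 - (9/2)x^2 + (7/2)x - 15/16
image of x^5: x^5 + (5/2)x^4 - (15/2)x^3 + (35/4)x^2 - (75/16)x + 31/32
each image's coordinates form column j of the matrix


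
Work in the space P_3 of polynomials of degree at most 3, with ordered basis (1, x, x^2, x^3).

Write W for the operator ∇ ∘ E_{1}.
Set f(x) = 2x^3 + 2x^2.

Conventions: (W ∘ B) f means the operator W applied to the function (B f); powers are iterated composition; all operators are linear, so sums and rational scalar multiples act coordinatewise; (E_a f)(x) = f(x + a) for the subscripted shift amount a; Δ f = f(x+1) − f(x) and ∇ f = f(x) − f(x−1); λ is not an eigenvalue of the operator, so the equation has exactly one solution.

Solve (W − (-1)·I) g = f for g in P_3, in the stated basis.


the result is g(x) = 2x^3 - 4x^2 + 2x

write g with unknown coordinates in the stated basis and equate coefficients in (W − (-1)·I) g = f
solving from the highest basis element down gives g = 2x^3 - 4x^2 + 2x
check: W g = 6x^2 - 2x
so W g − (-1)·g = 2x^3 + 2x^2 = f ✓


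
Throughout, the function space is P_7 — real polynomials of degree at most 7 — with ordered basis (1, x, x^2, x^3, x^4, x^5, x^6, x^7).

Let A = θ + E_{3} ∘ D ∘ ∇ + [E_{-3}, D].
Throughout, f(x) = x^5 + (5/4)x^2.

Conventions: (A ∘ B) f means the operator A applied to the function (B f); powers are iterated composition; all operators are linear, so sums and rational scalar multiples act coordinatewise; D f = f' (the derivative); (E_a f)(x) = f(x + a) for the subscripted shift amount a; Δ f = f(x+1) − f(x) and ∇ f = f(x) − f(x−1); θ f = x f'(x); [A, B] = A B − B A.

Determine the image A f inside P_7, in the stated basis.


θ f = 5x^5 + (5/2)x^2
∇ f = 5x^4 - 10x^3 + 10x^2 - (5/2)x - 1/4
D ∇ f = 20x^3 - 30x^2 + 20x - 5/2
E_{3} D ∇ f = 20x^3 + 150x^2 + 380x + 655/2
D f = 5x^4 + (5/2)x
E_{-3} D f = 5x^4 - 60x^3 + 270x^2 - (1075/2)x + 795/2
E_{-3} f = x^5 - 15x^4 + 90x^3 - (1075/4)x^2 + (795/2)x - 927/4
D E_{-3} f = 5x^4 - 60x^3 + 270x^2 - (1075/2)x + 795/2
[E_{-3}, D] f = 0
(θ + E_{3} ∘ D ∘ ∇ + [E_{-3}, D]) f = 5x^5 + 20x^3 + (305/2)x^2 + 380x + 655/2

g(x) = 5x^5 + 20x^3 + (305/2)x^2 + 380x + 655/2


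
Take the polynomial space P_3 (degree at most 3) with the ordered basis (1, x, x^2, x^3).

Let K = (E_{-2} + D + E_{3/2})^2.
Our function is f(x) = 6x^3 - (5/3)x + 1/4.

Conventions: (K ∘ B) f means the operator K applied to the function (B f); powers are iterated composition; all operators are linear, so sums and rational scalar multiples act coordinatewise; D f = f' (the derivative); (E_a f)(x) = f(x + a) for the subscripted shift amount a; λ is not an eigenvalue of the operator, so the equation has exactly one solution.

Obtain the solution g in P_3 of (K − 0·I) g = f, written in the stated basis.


write g with unknown coordinates in the stated basis and equate coefficients in (K − 0·I) g = f
solving from the highest basis element down gives g = (3/2)x^3 - (9/4)x^2 - (1289/48)x + 2663/96
check: K g = 6x^3 - (5/3)x + 1/4
so K g − 0·g = 6x^3 - (5/3)x + 1/4 = f ✓

g(x) = (3/2)x^3 - (9/4)x^2 - (1289/48)x + 2663/96


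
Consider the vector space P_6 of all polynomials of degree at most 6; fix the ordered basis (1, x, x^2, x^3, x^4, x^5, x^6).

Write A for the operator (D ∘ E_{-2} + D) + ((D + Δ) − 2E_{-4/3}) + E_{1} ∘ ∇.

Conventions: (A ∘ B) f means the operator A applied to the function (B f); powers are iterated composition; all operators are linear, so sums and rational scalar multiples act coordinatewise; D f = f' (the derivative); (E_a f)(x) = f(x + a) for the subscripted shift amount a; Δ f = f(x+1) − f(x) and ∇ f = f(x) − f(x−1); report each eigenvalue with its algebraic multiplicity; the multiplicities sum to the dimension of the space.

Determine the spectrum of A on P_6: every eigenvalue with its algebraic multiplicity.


λ = -2 (multiplicity 7)

image of 1: -2
image of x: -2x + 23/3
image of x^2: -2x^2 + (46/3)x - 50/9
image of x^3: -2x^3 + 23x^2 - (50/3)x + 506/27
image of x^4: -2x^4 + (92/3)x^3 - (100/3)x^2 + (2024/27)x - 2942/81
image of x^5: -2x^5 + (115/3)x^4 - (500/9)x^3 + (5060/27)x^2 - (14710/81)x + 21974/243
image of x^6: -2x^6 + 46x^5 - (250/3)x^4 + (10120/27)x^3 - (14710/27)x^2 + (43948/81)x - 146702/729
the matrix is upper triangular; its diagonal is (-2, -2, -2, -2, -2, -2, -2)
for a triangular matrix the eigenvalues are the diagonal entries, with algebraic multiplicity their repetition count


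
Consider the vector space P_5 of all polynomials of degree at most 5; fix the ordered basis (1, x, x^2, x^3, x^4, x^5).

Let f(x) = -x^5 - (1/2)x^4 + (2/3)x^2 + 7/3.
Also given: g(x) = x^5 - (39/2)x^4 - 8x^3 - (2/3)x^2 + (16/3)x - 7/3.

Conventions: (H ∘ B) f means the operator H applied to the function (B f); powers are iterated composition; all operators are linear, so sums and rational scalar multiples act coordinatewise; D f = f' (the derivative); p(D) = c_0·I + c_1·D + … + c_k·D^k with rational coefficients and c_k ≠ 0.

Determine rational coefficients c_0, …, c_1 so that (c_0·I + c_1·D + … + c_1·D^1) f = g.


c_0 = -1, c_1 = 4

D^0 f = -x^5 - (1/2)x^4 + (2/3)x^2 + 7/3
D^1 f = -5x^4 - 2x^3 + (4/3)x
matching coefficients of g against c_0 f + c_1 Df + … from the top degree down determines the c_i
solution: c_0 = -1, c_1 = 4


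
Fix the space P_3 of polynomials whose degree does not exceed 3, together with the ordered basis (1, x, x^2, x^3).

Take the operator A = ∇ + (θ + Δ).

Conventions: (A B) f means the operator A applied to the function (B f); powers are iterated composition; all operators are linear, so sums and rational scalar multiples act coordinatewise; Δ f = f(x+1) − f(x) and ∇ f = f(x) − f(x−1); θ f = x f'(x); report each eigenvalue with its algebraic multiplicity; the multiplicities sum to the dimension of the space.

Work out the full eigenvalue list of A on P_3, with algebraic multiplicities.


image of 1: 0
image of x: x + 2
image of x^2: 2x^2 + 4x
image of x^3: 3x^3 + 6x^2 + 2
the matrix is upper triangular; its diagonal is (0, 1, 2, 3)
for a triangular matrix the eigenvalues are the diagonal entries, with algebraic multiplicity their repetition count

λ = 0 (multiplicity 1), λ = 1 (multiplicity 1), λ = 2 (multiplicity 1), λ = 3 (multiplicity 1)


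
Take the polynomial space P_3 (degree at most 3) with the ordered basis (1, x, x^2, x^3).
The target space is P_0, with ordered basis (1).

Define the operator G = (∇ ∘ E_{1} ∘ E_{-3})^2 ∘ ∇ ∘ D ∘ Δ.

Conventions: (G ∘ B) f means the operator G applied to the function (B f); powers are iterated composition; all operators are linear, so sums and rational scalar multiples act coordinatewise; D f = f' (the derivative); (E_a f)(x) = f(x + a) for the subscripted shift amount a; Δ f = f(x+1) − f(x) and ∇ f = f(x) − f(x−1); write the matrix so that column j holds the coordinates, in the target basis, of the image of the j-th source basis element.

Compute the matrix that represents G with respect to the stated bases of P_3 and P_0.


image of 1: 0
image of x: 0
image of x^2: 0
image of x^3: 0
each image's coordinates form column j of the matrix

the matrix is [[0, 0, 0, 0]] (rows listed top to bottom)


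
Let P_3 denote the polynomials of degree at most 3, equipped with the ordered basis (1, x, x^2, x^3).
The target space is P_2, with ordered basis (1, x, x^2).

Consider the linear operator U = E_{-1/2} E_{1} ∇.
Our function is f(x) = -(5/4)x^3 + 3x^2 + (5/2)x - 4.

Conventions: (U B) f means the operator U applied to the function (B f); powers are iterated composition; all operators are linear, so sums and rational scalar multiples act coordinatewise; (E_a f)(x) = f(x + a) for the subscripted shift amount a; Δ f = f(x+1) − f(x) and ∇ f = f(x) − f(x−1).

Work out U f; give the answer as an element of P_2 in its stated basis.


g(x) = -(15/4)x^2 + 6x + 35/16

∇ f = -(15/4)x^2 + (39/4)x - 7/4
E_{1} ∇ f = -(15/4)x^2 + (9/4)x + 17/4
E_{-1/2} E_{1} ∇ f = -(15/4)x^2 + 6x + 35/16


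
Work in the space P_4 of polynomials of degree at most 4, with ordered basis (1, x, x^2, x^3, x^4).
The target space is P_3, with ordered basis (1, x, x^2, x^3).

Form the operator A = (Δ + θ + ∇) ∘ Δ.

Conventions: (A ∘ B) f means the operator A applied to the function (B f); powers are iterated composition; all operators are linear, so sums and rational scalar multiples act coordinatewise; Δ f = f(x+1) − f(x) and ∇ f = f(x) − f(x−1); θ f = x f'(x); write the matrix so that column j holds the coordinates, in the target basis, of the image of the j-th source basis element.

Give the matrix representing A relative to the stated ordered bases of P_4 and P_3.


the matrix is [[0, 0, 4, 6, 16]; [0, 0, 2, 15, 28]; [0, 0, 0, 6, 36]; [0, 0, 0, 0, 12]] (rows listed top to bottom)

image of 1: 0
image of x: 0
image of x^2: 2x + 4
image of x^3: 6x^2 + 15x + 6
image of x^4: 12x^3 + 36x^2 + 28x + 16
each image's coordinates form column j of the matrix


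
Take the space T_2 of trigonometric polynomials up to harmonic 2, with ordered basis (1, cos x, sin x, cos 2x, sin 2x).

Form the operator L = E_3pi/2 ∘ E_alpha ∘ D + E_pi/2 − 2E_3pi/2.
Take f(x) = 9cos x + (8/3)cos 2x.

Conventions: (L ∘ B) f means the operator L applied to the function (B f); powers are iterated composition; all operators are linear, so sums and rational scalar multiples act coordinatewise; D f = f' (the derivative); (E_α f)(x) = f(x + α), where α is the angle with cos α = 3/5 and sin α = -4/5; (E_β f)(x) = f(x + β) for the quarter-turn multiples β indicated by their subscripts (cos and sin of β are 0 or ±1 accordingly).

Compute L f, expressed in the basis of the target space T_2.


the image equals g(x) = (27/5)cos x - (99/5)sin x - (184/75)cos 2x - (112/75)sin 2x

D f = -9sin x - (16/3)sin 2x
E_alpha D f = (36/5)cos x - (27/5)sin x + (128/25)cos 2x + (112/75)sin 2x
E_3pi/2 E_alpha D f = (27/5)cos x + (36/5)sin x - (128/25)cos 2x - (112/75)sin 2x
E_pi/2 f = -9sin x - (8/3)cos 2x
E_3pi/2 f = 9sin x - (8/3)cos 2x
(-2E_3pi/2) f = -18sin x + (16/3)cos 2x
(E_3pi/2 ∘ E_alpha ∘ D + E_pi/2 − 2E_3pi/2) f = (27/5)cos x - (99/5)sin x - (184/75)cos 2x - (112/75)sin 2x


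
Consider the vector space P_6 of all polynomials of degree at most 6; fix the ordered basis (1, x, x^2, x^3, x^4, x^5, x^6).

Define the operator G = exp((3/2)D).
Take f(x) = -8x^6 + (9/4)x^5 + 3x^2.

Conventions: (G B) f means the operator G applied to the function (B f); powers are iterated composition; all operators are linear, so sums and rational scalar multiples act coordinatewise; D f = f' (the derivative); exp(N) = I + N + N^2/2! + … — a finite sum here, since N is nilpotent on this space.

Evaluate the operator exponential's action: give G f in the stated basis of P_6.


order-1 term: -72x^5 + (135/8)x^4 + 9x
order-2 term: -270x^4 + (405/8)x^3 + 27/4
order-3 term: -540x^3 + (1215/16)x^2
order-4 term: -(1215/2)x^2 + (3645/64)x
order-5 term: -(729/2)x + 2187/128
order-6 term: -729/8
the series for exp((3/2)D) f terminates at order 6
exp((3/2)D) f = -8x^6 - (279/4)x^5 - (2025/8)x^4 - (3915/8)x^3 - (8457/16)x^2 - (19107/64)x - 8613/128

the result is g(x) = -8x^6 - (279/4)x^5 - (2025/8)x^4 - (3915/8)x^3 - (8457/16)x^2 - (19107/64)x - 8613/128


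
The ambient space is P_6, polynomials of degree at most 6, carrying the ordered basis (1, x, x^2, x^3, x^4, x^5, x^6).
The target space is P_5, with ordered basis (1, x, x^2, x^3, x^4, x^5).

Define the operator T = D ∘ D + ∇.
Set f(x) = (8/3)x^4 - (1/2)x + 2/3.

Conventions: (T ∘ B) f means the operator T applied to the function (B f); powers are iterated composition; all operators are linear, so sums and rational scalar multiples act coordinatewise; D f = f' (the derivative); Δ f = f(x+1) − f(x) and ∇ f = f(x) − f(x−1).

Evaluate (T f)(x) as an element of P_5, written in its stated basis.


the image equals g(x) = (32/3)x^3 + 16x^2 + (32/3)x - 19/6

D f = (32/3)x^3 - 1/2
D D f = 32x^2
∇ f = (32/3)x^3 - 16x^2 + (32/3)x - 19/6
(D ∘ D + ∇) f = (32/3)x^3 + 16x^2 + (32/3)x - 19/6


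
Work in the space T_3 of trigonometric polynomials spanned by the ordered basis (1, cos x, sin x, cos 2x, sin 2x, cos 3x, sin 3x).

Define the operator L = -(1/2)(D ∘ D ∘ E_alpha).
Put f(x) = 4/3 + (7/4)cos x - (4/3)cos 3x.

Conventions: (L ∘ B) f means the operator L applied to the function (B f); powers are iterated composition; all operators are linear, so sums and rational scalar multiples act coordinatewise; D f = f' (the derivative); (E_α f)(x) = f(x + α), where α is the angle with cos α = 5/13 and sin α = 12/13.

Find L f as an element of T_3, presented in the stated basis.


the result is g(x) = (35/104)cos x - (21/26)sin x + (12210/2197)cos 3x - (4968/2197)sin 3x

E_alpha f = 4/3 + (35/52)cos x - (21/13)sin x + (8140/6591)cos 3x - (1104/2197)sin 3x
D E_alpha f = -(21/13)cos x - (35/52)sin x - (3312/2197)cos 3x - (8140/2197)sin 3x
D D E_alpha f = -(35/52)cos x + (21/13)sin x - (24420/2197)cos 3x + (9936/2197)sin 3x
(-(1/2)(D ∘ D ∘ E_alpha)) f = (35/104)cos x - (21/26)sin x + (12210/2197)cos 3x - (4968/2197)sin 3x


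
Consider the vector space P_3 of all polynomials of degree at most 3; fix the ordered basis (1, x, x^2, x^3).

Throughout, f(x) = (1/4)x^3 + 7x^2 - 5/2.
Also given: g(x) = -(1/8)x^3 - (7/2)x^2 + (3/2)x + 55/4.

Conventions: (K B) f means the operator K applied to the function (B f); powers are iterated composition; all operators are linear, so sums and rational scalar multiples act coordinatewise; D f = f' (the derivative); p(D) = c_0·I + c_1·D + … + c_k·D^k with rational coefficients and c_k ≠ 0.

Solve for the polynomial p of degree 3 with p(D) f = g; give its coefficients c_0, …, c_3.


p(D) = -(1/2)·I + D^2 − D^3, i.e. c_0 = -1/2, c_1 = 0, c_2 = 1, c_3 = -1

D^0 f = (1/4)x^3 + 7x^2 - 5/2
D^1 f = (3/4)x^2 + 14x
D^2 f = (3/2)x + 14
D^3 f = 3/2
matching coefficients of g against c_0 f + c_1 Df + … from the top degree down determines the c_i
solution: c_0 = -1/2, c_1 = 0, c_2 = 1, c_3 = -1


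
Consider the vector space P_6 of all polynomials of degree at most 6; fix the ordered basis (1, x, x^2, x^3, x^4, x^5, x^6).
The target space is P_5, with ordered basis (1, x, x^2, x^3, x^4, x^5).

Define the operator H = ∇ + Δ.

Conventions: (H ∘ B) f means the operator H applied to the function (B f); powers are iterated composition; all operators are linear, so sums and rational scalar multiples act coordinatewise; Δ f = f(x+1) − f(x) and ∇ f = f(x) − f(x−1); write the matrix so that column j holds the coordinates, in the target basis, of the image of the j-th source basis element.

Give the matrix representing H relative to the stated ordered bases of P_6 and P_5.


the matrix is [[0, 2, 0, 2, 0, 2, 0]; [0, 0, 4, 0, 8, 0, 12]; [0, 0, 0, 6, 0, 20, 0]; [0, 0, 0, 0, 8, 0, 40]; [0, 0, 0, 0, 0, 10, 0]; [0, 0, 0, 0, 0, 0, 12]] (rows listed top to bottom)

image of 1: 0
image of x: 2
image of x^2: 4x
image of x^3: 6x^2 + 2
image of x^4: 8x^3 + 8x
image of x^5: 10x^4 + 20x^2 + 2
image of x^6: 12x^5 + 40x^3 + 12x
each image's coordinates form column j of the matrix


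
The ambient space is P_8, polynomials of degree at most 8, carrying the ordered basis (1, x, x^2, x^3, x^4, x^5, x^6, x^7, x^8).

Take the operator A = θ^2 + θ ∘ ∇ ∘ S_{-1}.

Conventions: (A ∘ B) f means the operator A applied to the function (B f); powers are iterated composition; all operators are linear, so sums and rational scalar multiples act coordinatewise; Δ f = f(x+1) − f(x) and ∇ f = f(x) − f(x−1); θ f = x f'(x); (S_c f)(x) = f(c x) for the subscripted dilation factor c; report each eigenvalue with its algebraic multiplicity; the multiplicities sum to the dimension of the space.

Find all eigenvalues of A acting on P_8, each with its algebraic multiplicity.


image of 1: 0
image of x: x
image of x^2: 4x^2 + 2x
image of x^3: 9x^3 - 6x^2 + 3x
image of x^4: 16x^4 + 12x^3 - 12x^2 + 4x
image of x^5: 25x^5 - 20x^4 + 30x^3 - 20x^2 + 5x
image of x^6: 36x^6 + 30x^5 - 60x^4 + 60x^3 - 30x^2 + 6x
image of x^7: 49x^7 - 42x^6 + 105x^5 - 140x^4 + 105x^3 - 42x^2 + 7x
image of x^8: 64x^8 + 56x^7 - 168x^6 + 280x^5 - 280x^4 + 168x^3 - 56x^2 + 8x
the matrix is upper triangular; its diagonal is (0, 1, 4, 9, 16, 25, 36, 49, 64)
for a triangular matrix the eigenvalues are the diagonal entries, with algebraic multiplicity their repetition count

λ = 0 (multiplicity 1), λ = 1 (multiplicity 1), λ = 4 (multiplicity 1), λ = 9 (multiplicity 1), λ = 16 (multiplicity 1), λ = 25 (multiplicity 1), λ = 36 (multiplicity 1), λ = 49 (multiplicity 1), λ = 64 (multiplicity 1)
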